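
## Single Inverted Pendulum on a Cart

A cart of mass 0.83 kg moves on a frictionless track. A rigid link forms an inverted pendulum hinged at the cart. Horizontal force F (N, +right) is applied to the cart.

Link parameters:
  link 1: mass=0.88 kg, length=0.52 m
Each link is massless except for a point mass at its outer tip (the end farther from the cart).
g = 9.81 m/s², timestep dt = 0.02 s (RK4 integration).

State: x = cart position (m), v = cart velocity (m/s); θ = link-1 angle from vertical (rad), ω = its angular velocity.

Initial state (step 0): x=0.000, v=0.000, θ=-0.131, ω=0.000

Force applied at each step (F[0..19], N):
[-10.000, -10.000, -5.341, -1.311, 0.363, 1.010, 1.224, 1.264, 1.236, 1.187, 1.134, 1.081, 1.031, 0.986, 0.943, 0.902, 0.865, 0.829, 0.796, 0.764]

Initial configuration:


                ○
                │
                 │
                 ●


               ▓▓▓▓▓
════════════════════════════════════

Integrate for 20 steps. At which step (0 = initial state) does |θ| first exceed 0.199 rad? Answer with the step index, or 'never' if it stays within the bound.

Answer: never

Derivation:
apply F[0]=-10.000 → step 1: x=-0.002, v=-0.211, θ=-0.127, ω=0.353
apply F[1]=-10.000 → step 2: x=-0.008, v=-0.423, θ=-0.117, ω=0.712
apply F[2]=-5.341 → step 3: x=-0.018, v=-0.529, θ=-0.101, ω=0.873
apply F[3]=-1.311 → step 4: x=-0.029, v=-0.542, θ=-0.084, ω=0.864
apply F[4]=+0.363 → step 5: x=-0.039, v=-0.518, θ=-0.067, ω=0.790
apply F[5]=+1.010 → step 6: x=-0.049, v=-0.482, θ=-0.052, ω=0.698
apply F[6]=+1.224 → step 7: x=-0.059, v=-0.443, θ=-0.039, ω=0.606
apply F[7]=+1.264 → step 8: x=-0.067, v=-0.406, θ=-0.028, ω=0.522
apply F[8]=+1.236 → step 9: x=-0.075, v=-0.372, θ=-0.018, ω=0.447
apply F[9]=+1.187 → step 10: x=-0.082, v=-0.340, θ=-0.010, ω=0.381
apply F[10]=+1.134 → step 11: x=-0.088, v=-0.312, θ=-0.003, ω=0.324
apply F[11]=+1.081 → step 12: x=-0.094, v=-0.286, θ=0.003, ω=0.274
apply F[12]=+1.031 → step 13: x=-0.100, v=-0.262, θ=0.008, ω=0.230
apply F[13]=+0.986 → step 14: x=-0.105, v=-0.240, θ=0.012, ω=0.192
apply F[14]=+0.943 → step 15: x=-0.109, v=-0.220, θ=0.016, ω=0.160
apply F[15]=+0.902 → step 16: x=-0.114, v=-0.202, θ=0.019, ω=0.131
apply F[16]=+0.865 → step 17: x=-0.118, v=-0.186, θ=0.021, ω=0.107
apply F[17]=+0.829 → step 18: x=-0.121, v=-0.170, θ=0.023, ω=0.085
apply F[18]=+0.796 → step 19: x=-0.124, v=-0.156, θ=0.024, ω=0.067
apply F[19]=+0.764 → step 20: x=-0.127, v=-0.143, θ=0.026, ω=0.051
max |θ| = 0.131 ≤ 0.199 over all 21 states.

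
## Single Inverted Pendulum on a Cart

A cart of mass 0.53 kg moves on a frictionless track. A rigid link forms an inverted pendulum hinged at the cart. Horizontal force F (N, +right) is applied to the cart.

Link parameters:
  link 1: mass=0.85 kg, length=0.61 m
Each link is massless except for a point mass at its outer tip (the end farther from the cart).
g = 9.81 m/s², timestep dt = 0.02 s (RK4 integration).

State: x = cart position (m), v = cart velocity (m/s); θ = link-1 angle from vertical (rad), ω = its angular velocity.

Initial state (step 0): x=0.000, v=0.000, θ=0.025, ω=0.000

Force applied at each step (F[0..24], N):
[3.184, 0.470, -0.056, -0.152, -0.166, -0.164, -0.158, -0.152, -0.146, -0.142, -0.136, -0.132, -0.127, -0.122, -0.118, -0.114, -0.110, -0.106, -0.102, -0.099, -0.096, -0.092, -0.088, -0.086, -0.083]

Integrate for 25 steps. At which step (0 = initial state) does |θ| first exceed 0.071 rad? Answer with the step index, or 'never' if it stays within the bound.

Answer: never

Derivation:
apply F[0]=+3.184 → step 1: x=0.001, v=0.112, θ=0.023, ω=-0.176
apply F[1]=+0.470 → step 2: x=0.003, v=0.123, θ=0.020, ω=-0.187
apply F[2]=-0.056 → step 3: x=0.006, v=0.116, θ=0.016, ω=-0.169
apply F[3]=-0.152 → step 4: x=0.008, v=0.105, θ=0.013, ω=-0.148
apply F[4]=-0.166 → step 5: x=0.010, v=0.096, θ=0.010, ω=-0.128
apply F[5]=-0.164 → step 6: x=0.012, v=0.087, θ=0.008, ω=-0.110
apply F[6]=-0.158 → step 7: x=0.014, v=0.078, θ=0.006, ω=-0.095
apply F[7]=-0.152 → step 8: x=0.015, v=0.071, θ=0.004, ω=-0.081
apply F[8]=-0.146 → step 9: x=0.016, v=0.065, θ=0.002, ω=-0.070
apply F[9]=-0.142 → step 10: x=0.018, v=0.059, θ=0.001, ω=-0.059
apply F[10]=-0.136 → step 11: x=0.019, v=0.053, θ=0.000, ω=-0.050
apply F[11]=-0.132 → step 12: x=0.020, v=0.049, θ=-0.001, ω=-0.043
apply F[12]=-0.127 → step 13: x=0.021, v=0.044, θ=-0.002, ω=-0.036
apply F[13]=-0.122 → step 14: x=0.022, v=0.040, θ=-0.002, ω=-0.030
apply F[14]=-0.118 → step 15: x=0.022, v=0.037, θ=-0.003, ω=-0.025
apply F[15]=-0.114 → step 16: x=0.023, v=0.033, θ=-0.003, ω=-0.020
apply F[16]=-0.110 → step 17: x=0.024, v=0.030, θ=-0.004, ω=-0.016
apply F[17]=-0.106 → step 18: x=0.024, v=0.027, θ=-0.004, ω=-0.013
apply F[18]=-0.102 → step 19: x=0.025, v=0.025, θ=-0.004, ω=-0.010
apply F[19]=-0.099 → step 20: x=0.025, v=0.022, θ=-0.004, ω=-0.008
apply F[20]=-0.096 → step 21: x=0.026, v=0.020, θ=-0.005, ω=-0.006
apply F[21]=-0.092 → step 22: x=0.026, v=0.018, θ=-0.005, ω=-0.004
apply F[22]=-0.088 → step 23: x=0.026, v=0.016, θ=-0.005, ω=-0.002
apply F[23]=-0.086 → step 24: x=0.027, v=0.015, θ=-0.005, ω=-0.001
apply F[24]=-0.083 → step 25: x=0.027, v=0.013, θ=-0.005, ω=0.001
max |θ| = 0.025 ≤ 0.071 over all 26 states.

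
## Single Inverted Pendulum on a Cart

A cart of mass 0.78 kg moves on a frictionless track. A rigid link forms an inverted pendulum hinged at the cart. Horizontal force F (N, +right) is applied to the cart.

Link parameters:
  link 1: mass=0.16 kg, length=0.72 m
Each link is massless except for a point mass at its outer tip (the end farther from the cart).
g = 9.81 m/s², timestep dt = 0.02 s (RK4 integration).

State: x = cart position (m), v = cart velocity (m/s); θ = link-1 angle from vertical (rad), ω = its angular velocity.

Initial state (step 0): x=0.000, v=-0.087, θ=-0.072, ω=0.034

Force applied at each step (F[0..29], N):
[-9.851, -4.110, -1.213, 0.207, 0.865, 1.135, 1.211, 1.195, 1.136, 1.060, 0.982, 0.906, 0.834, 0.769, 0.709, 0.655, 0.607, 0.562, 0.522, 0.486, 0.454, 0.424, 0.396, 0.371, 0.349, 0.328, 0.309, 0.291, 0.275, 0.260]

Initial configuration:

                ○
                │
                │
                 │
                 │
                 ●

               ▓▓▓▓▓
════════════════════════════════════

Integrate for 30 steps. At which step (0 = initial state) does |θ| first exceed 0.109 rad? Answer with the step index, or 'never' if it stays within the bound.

apply F[0]=-9.851 → step 1: x=-0.004, v=-0.337, θ=-0.068, ω=0.360
apply F[1]=-4.110 → step 2: x=-0.012, v=-0.439, θ=-0.060, ω=0.485
apply F[2]=-1.213 → step 3: x=-0.021, v=-0.468, θ=-0.050, ω=0.511
apply F[3]=+0.207 → step 4: x=-0.030, v=-0.461, θ=-0.040, ω=0.489
apply F[4]=+0.865 → step 5: x=-0.039, v=-0.438, θ=-0.030, ω=0.447
apply F[5]=+1.135 → step 6: x=-0.048, v=-0.407, θ=-0.022, ω=0.398
apply F[6]=+1.211 → step 7: x=-0.056, v=-0.376, θ=-0.014, ω=0.349
apply F[7]=+1.195 → step 8: x=-0.063, v=-0.345, θ=-0.008, ω=0.302
apply F[8]=+1.136 → step 9: x=-0.069, v=-0.315, θ=-0.002, ω=0.260
apply F[9]=+1.060 → step 10: x=-0.075, v=-0.288, θ=0.003, ω=0.223
apply F[10]=+0.982 → step 11: x=-0.081, v=-0.263, θ=0.007, ω=0.189
apply F[11]=+0.906 → step 12: x=-0.086, v=-0.240, θ=0.010, ω=0.160
apply F[12]=+0.834 → step 13: x=-0.091, v=-0.219, θ=0.013, ω=0.134
apply F[13]=+0.769 → step 14: x=-0.095, v=-0.200, θ=0.016, ω=0.111
apply F[14]=+0.709 → step 15: x=-0.099, v=-0.183, θ=0.018, ω=0.091
apply F[15]=+0.655 → step 16: x=-0.102, v=-0.167, θ=0.019, ω=0.074
apply F[16]=+0.607 → step 17: x=-0.105, v=-0.152, θ=0.021, ω=0.059
apply F[17]=+0.562 → step 18: x=-0.108, v=-0.138, θ=0.022, ω=0.046
apply F[18]=+0.522 → step 19: x=-0.111, v=-0.126, θ=0.022, ω=0.034
apply F[19]=+0.486 → step 20: x=-0.113, v=-0.114, θ=0.023, ω=0.025
apply F[20]=+0.454 → step 21: x=-0.115, v=-0.104, θ=0.023, ω=0.016
apply F[21]=+0.424 → step 22: x=-0.117, v=-0.094, θ=0.024, ω=0.009
apply F[22]=+0.396 → step 23: x=-0.119, v=-0.084, θ=0.024, ω=0.002
apply F[23]=+0.371 → step 24: x=-0.121, v=-0.076, θ=0.024, ω=-0.003
apply F[24]=+0.349 → step 25: x=-0.122, v=-0.068, θ=0.024, ω=-0.008
apply F[25]=+0.328 → step 26: x=-0.123, v=-0.060, θ=0.023, ω=-0.012
apply F[26]=+0.309 → step 27: x=-0.125, v=-0.053, θ=0.023, ω=-0.015
apply F[27]=+0.291 → step 28: x=-0.126, v=-0.047, θ=0.023, ω=-0.018
apply F[28]=+0.275 → step 29: x=-0.127, v=-0.041, θ=0.022, ω=-0.020
apply F[29]=+0.260 → step 30: x=-0.127, v=-0.035, θ=0.022, ω=-0.022
max |θ| = 0.072 ≤ 0.109 over all 31 states.

Answer: never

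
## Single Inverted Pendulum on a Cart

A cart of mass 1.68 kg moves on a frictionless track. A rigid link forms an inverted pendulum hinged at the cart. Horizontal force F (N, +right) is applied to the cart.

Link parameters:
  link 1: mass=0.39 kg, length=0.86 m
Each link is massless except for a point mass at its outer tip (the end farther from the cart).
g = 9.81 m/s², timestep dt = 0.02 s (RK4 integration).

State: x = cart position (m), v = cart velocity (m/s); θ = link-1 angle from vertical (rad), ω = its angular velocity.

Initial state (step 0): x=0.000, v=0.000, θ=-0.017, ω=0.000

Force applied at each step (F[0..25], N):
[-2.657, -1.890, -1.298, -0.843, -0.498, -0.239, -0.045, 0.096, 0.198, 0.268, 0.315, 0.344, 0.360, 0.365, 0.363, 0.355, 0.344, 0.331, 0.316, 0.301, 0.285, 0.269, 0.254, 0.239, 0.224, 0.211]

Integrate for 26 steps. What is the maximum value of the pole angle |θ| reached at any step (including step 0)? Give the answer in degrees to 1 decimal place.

apply F[0]=-2.657 → step 1: x=-0.000, v=-0.031, θ=-0.017, ω=0.032
apply F[1]=-1.890 → step 2: x=-0.001, v=-0.053, θ=-0.016, ω=0.054
apply F[2]=-1.298 → step 3: x=-0.002, v=-0.067, θ=-0.015, ω=0.067
apply F[3]=-0.843 → step 4: x=-0.004, v=-0.077, θ=-0.013, ω=0.075
apply F[4]=-0.498 → step 5: x=-0.005, v=-0.082, θ=-0.012, ω=0.078
apply F[5]=-0.239 → step 6: x=-0.007, v=-0.084, θ=-0.010, ω=0.079
apply F[6]=-0.045 → step 7: x=-0.009, v=-0.085, θ=-0.009, ω=0.077
apply F[7]=+0.096 → step 8: x=-0.010, v=-0.083, θ=-0.007, ω=0.073
apply F[8]=+0.198 → step 9: x=-0.012, v=-0.080, θ=-0.006, ω=0.069
apply F[9]=+0.268 → step 10: x=-0.014, v=-0.077, θ=-0.004, ω=0.064
apply F[10]=+0.315 → step 11: x=-0.015, v=-0.073, θ=-0.003, ω=0.058
apply F[11]=+0.344 → step 12: x=-0.017, v=-0.069, θ=-0.002, ω=0.053
apply F[12]=+0.360 → step 13: x=-0.018, v=-0.065, θ=-0.001, ω=0.047
apply F[13]=+0.365 → step 14: x=-0.019, v=-0.060, θ=-0.000, ω=0.042
apply F[14]=+0.363 → step 15: x=-0.020, v=-0.056, θ=0.001, ω=0.037
apply F[15]=+0.355 → step 16: x=-0.021, v=-0.052, θ=0.001, ω=0.033
apply F[16]=+0.344 → step 17: x=-0.022, v=-0.048, θ=0.002, ω=0.028
apply F[17]=+0.331 → step 18: x=-0.023, v=-0.044, θ=0.003, ω=0.024
apply F[18]=+0.316 → step 19: x=-0.024, v=-0.040, θ=0.003, ω=0.021
apply F[19]=+0.301 → step 20: x=-0.025, v=-0.037, θ=0.003, ω=0.017
apply F[20]=+0.285 → step 21: x=-0.026, v=-0.034, θ=0.004, ω=0.015
apply F[21]=+0.269 → step 22: x=-0.026, v=-0.031, θ=0.004, ω=0.012
apply F[22]=+0.254 → step 23: x=-0.027, v=-0.028, θ=0.004, ω=0.010
apply F[23]=+0.239 → step 24: x=-0.027, v=-0.025, θ=0.004, ω=0.007
apply F[24]=+0.224 → step 25: x=-0.028, v=-0.023, θ=0.004, ω=0.006
apply F[25]=+0.211 → step 26: x=-0.028, v=-0.020, θ=0.005, ω=0.004
Max |angle| over trajectory = 0.017 rad = 1.0°.

Answer: 1.0°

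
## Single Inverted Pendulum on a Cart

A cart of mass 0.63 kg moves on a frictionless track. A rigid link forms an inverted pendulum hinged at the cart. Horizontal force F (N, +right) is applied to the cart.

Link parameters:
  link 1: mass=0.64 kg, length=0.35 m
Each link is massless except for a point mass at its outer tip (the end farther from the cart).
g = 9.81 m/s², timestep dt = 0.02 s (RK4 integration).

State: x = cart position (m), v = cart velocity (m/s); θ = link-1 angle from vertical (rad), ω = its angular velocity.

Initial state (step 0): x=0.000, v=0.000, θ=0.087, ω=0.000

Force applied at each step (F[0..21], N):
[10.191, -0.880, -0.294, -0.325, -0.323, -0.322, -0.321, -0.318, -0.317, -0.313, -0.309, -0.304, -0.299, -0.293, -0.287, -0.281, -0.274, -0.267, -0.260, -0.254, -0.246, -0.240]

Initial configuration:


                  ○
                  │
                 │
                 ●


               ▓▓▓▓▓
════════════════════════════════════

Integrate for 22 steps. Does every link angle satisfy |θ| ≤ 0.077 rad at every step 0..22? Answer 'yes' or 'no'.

apply F[0]=+10.191 → step 1: x=0.003, v=0.305, θ=0.079, ω=-0.820
apply F[1]=-0.880 → step 2: x=0.009, v=0.263, θ=0.064, ω=-0.662
apply F[2]=-0.294 → step 3: x=0.014, v=0.243, θ=0.052, ω=-0.571
apply F[3]=-0.325 → step 4: x=0.018, v=0.223, θ=0.041, ω=-0.490
apply F[4]=-0.323 → step 5: x=0.023, v=0.206, θ=0.032, ω=-0.420
apply F[5]=-0.322 → step 6: x=0.027, v=0.190, θ=0.024, ω=-0.359
apply F[6]=-0.321 → step 7: x=0.030, v=0.176, θ=0.018, ω=-0.306
apply F[7]=-0.318 → step 8: x=0.034, v=0.163, θ=0.012, ω=-0.261
apply F[8]=-0.317 → step 9: x=0.037, v=0.151, θ=0.007, ω=-0.221
apply F[9]=-0.313 → step 10: x=0.040, v=0.140, θ=0.003, ω=-0.187
apply F[10]=-0.309 → step 11: x=0.042, v=0.130, θ=-0.000, ω=-0.158
apply F[11]=-0.304 → step 12: x=0.045, v=0.120, θ=-0.003, ω=-0.132
apply F[12]=-0.299 → step 13: x=0.047, v=0.112, θ=-0.006, ω=-0.110
apply F[13]=-0.293 → step 14: x=0.049, v=0.104, θ=-0.008, ω=-0.091
apply F[14]=-0.287 → step 15: x=0.051, v=0.096, θ=-0.009, ω=-0.075
apply F[15]=-0.281 → step 16: x=0.053, v=0.089, θ=-0.011, ω=-0.060
apply F[16]=-0.274 → step 17: x=0.055, v=0.083, θ=-0.012, ω=-0.048
apply F[17]=-0.267 → step 18: x=0.057, v=0.077, θ=-0.013, ω=-0.038
apply F[18]=-0.260 → step 19: x=0.058, v=0.071, θ=-0.013, ω=-0.029
apply F[19]=-0.254 → step 20: x=0.059, v=0.066, θ=-0.014, ω=-0.021
apply F[20]=-0.246 → step 21: x=0.061, v=0.061, θ=-0.014, ω=-0.014
apply F[21]=-0.240 → step 22: x=0.062, v=0.056, θ=-0.014, ω=-0.009
Max |angle| over trajectory = 0.087 rad; bound = 0.077 → exceeded.

Answer: no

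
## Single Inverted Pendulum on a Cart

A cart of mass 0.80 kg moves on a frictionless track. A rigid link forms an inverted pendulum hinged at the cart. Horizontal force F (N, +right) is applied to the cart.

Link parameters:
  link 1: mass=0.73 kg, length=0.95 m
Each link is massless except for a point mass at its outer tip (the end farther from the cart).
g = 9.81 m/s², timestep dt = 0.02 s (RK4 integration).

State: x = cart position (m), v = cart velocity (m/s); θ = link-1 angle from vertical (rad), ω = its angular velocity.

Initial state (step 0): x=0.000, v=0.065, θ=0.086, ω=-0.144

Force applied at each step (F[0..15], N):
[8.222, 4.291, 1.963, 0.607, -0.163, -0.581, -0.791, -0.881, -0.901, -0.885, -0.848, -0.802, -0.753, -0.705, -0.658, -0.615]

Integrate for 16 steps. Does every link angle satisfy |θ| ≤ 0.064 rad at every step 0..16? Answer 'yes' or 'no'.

apply F[0]=+8.222 → step 1: x=0.003, v=0.254, θ=0.081, ω=-0.325
apply F[1]=+4.291 → step 2: x=0.009, v=0.348, θ=0.074, ω=-0.407
apply F[2]=+1.963 → step 3: x=0.017, v=0.384, θ=0.066, ω=-0.431
apply F[3]=+0.607 → step 4: x=0.024, v=0.389, θ=0.057, ω=-0.423
apply F[4]=-0.163 → step 5: x=0.032, v=0.375, θ=0.049, ω=-0.398
apply F[5]=-0.581 → step 6: x=0.039, v=0.353, θ=0.041, ω=-0.365
apply F[6]=-0.791 → step 7: x=0.046, v=0.326, θ=0.034, ω=-0.330
apply F[7]=-0.881 → step 8: x=0.052, v=0.299, θ=0.028, ω=-0.294
apply F[8]=-0.901 → step 9: x=0.058, v=0.272, θ=0.023, ω=-0.261
apply F[9]=-0.885 → step 10: x=0.063, v=0.246, θ=0.018, ω=-0.230
apply F[10]=-0.848 → step 11: x=0.068, v=0.222, θ=0.013, ω=-0.201
apply F[11]=-0.802 → step 12: x=0.072, v=0.200, θ=0.010, ω=-0.176
apply F[12]=-0.753 → step 13: x=0.076, v=0.180, θ=0.006, ω=-0.153
apply F[13]=-0.705 → step 14: x=0.079, v=0.162, θ=0.003, ω=-0.132
apply F[14]=-0.658 → step 15: x=0.082, v=0.145, θ=0.001, ω=-0.114
apply F[15]=-0.615 → step 16: x=0.085, v=0.129, θ=-0.001, ω=-0.098
Max |angle| over trajectory = 0.086 rad; bound = 0.064 → exceeded.

Answer: no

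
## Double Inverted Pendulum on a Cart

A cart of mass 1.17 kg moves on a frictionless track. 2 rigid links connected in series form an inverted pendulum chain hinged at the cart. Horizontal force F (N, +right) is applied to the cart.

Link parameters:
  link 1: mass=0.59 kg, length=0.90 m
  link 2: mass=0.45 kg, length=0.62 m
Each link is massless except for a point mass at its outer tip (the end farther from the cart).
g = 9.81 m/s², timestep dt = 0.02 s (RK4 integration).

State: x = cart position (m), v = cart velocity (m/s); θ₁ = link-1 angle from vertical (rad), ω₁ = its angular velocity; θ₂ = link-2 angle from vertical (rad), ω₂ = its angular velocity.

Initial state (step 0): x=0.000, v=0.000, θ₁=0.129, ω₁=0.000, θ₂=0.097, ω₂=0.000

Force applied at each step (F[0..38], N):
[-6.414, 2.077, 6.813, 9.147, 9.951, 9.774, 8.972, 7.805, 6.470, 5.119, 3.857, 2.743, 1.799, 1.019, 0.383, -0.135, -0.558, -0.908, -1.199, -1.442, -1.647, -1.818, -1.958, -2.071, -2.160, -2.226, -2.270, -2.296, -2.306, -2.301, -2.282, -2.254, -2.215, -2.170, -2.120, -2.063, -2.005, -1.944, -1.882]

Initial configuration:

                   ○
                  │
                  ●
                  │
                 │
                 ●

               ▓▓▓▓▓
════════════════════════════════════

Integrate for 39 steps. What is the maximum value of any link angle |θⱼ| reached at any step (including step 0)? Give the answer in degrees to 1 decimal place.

apply F[0]=-6.414 → step 1: x=-0.001, v=-0.130, θ₁=0.131, ω₁=0.176, θ₂=0.097, ω₂=-0.016
apply F[1]=+2.077 → step 2: x=-0.004, v=-0.117, θ₁=0.134, ω₁=0.197, θ₂=0.096, ω₂=-0.036
apply F[2]=+6.813 → step 3: x=-0.005, v=-0.026, θ₁=0.138, ω₁=0.133, θ₂=0.095, ω₂=-0.060
apply F[3]=+9.147 → step 4: x=-0.004, v=0.104, θ₁=0.139, ω₁=0.028, θ₂=0.094, ω₂=-0.087
apply F[4]=+9.951 → step 5: x=-0.001, v=0.248, θ₁=0.139, ω₁=-0.092, θ₂=0.092, ω₂=-0.115
apply F[5]=+9.774 → step 6: x=0.005, v=0.389, θ₁=0.136, ω₁=-0.209, θ₂=0.089, ω₂=-0.143
apply F[6]=+8.972 → step 7: x=0.015, v=0.518, θ₁=0.131, ω₁=-0.313, θ₂=0.086, ω₂=-0.170
apply F[7]=+7.805 → step 8: x=0.026, v=0.628, θ₁=0.123, ω₁=-0.400, θ₂=0.082, ω₂=-0.195
apply F[8]=+6.470 → step 9: x=0.039, v=0.717, θ₁=0.115, ω₁=-0.466, θ₂=0.078, ω₂=-0.218
apply F[9]=+5.119 → step 10: x=0.054, v=0.786, θ₁=0.105, ω₁=-0.511, θ₂=0.074, ω₂=-0.237
apply F[10]=+3.857 → step 11: x=0.071, v=0.834, θ₁=0.095, ω₁=-0.539, θ₂=0.069, ω₂=-0.252
apply F[11]=+2.743 → step 12: x=0.088, v=0.866, θ₁=0.084, ω₁=-0.551, θ₂=0.064, ω₂=-0.265
apply F[12]=+1.799 → step 13: x=0.105, v=0.883, θ₁=0.073, ω₁=-0.550, θ₂=0.058, ω₂=-0.274
apply F[13]=+1.019 → step 14: x=0.123, v=0.889, θ₁=0.062, ω₁=-0.541, θ₂=0.053, ω₂=-0.280
apply F[14]=+0.383 → step 15: x=0.141, v=0.887, θ₁=0.051, ω₁=-0.524, θ₂=0.047, ω₂=-0.284
apply F[15]=-0.135 → step 16: x=0.158, v=0.876, θ₁=0.041, ω₁=-0.503, θ₂=0.041, ω₂=-0.285
apply F[16]=-0.558 → step 17: x=0.176, v=0.861, θ₁=0.031, ω₁=-0.478, θ₂=0.036, ω₂=-0.283
apply F[17]=-0.908 → step 18: x=0.193, v=0.841, θ₁=0.022, ω₁=-0.451, θ₂=0.030, ω₂=-0.279
apply F[18]=-1.199 → step 19: x=0.209, v=0.817, θ₁=0.013, ω₁=-0.423, θ₂=0.025, ω₂=-0.274
apply F[19]=-1.442 → step 20: x=0.225, v=0.791, θ₁=0.005, ω₁=-0.394, θ₂=0.019, ω₂=-0.267
apply F[20]=-1.647 → step 21: x=0.241, v=0.763, θ₁=-0.003, ω₁=-0.365, θ₂=0.014, ω₂=-0.258
apply F[21]=-1.818 → step 22: x=0.256, v=0.733, θ₁=-0.010, ω₁=-0.336, θ₂=0.009, ω₂=-0.249
apply F[22]=-1.958 → step 23: x=0.270, v=0.702, θ₁=-0.016, ω₁=-0.307, θ₂=0.004, ω₂=-0.238
apply F[23]=-2.071 → step 24: x=0.284, v=0.670, θ₁=-0.022, ω₁=-0.279, θ₂=-0.001, ω₂=-0.226
apply F[24]=-2.160 → step 25: x=0.297, v=0.637, θ₁=-0.027, ω₁=-0.252, θ₂=-0.005, ω₂=-0.214
apply F[25]=-2.226 → step 26: x=0.309, v=0.604, θ₁=-0.032, ω₁=-0.225, θ₂=-0.009, ω₂=-0.202
apply F[26]=-2.270 → step 27: x=0.321, v=0.571, θ₁=-0.036, ω₁=-0.200, θ₂=-0.013, ω₂=-0.189
apply F[27]=-2.296 → step 28: x=0.332, v=0.539, θ₁=-0.040, ω₁=-0.176, θ₂=-0.017, ω₂=-0.176
apply F[28]=-2.306 → step 29: x=0.343, v=0.506, θ₁=-0.043, ω₁=-0.153, θ₂=-0.020, ω₂=-0.163
apply F[29]=-2.301 → step 30: x=0.352, v=0.475, θ₁=-0.046, ω₁=-0.132, θ₂=-0.023, ω₂=-0.150
apply F[30]=-2.282 → step 31: x=0.362, v=0.444, θ₁=-0.049, ω₁=-0.112, θ₂=-0.026, ω₂=-0.137
apply F[31]=-2.254 → step 32: x=0.370, v=0.414, θ₁=-0.051, ω₁=-0.094, θ₂=-0.029, ω₂=-0.125
apply F[32]=-2.215 → step 33: x=0.378, v=0.386, θ₁=-0.052, ω₁=-0.077, θ₂=-0.031, ω₂=-0.112
apply F[33]=-2.170 → step 34: x=0.386, v=0.358, θ₁=-0.054, ω₁=-0.061, θ₂=-0.033, ω₂=-0.101
apply F[34]=-2.120 → step 35: x=0.393, v=0.331, θ₁=-0.055, ω₁=-0.046, θ₂=-0.035, ω₂=-0.089
apply F[35]=-2.063 → step 36: x=0.399, v=0.306, θ₁=-0.056, ω₁=-0.033, θ₂=-0.037, ω₂=-0.079
apply F[36]=-2.005 → step 37: x=0.405, v=0.281, θ₁=-0.056, ω₁=-0.021, θ₂=-0.038, ω₂=-0.068
apply F[37]=-1.944 → step 38: x=0.410, v=0.258, θ₁=-0.057, ω₁=-0.011, θ₂=-0.040, ω₂=-0.059
apply F[38]=-1.882 → step 39: x=0.415, v=0.235, θ₁=-0.057, ω₁=-0.001, θ₂=-0.041, ω₂=-0.049
Max |angle| over trajectory = 0.139 rad = 8.0°.

Answer: 8.0°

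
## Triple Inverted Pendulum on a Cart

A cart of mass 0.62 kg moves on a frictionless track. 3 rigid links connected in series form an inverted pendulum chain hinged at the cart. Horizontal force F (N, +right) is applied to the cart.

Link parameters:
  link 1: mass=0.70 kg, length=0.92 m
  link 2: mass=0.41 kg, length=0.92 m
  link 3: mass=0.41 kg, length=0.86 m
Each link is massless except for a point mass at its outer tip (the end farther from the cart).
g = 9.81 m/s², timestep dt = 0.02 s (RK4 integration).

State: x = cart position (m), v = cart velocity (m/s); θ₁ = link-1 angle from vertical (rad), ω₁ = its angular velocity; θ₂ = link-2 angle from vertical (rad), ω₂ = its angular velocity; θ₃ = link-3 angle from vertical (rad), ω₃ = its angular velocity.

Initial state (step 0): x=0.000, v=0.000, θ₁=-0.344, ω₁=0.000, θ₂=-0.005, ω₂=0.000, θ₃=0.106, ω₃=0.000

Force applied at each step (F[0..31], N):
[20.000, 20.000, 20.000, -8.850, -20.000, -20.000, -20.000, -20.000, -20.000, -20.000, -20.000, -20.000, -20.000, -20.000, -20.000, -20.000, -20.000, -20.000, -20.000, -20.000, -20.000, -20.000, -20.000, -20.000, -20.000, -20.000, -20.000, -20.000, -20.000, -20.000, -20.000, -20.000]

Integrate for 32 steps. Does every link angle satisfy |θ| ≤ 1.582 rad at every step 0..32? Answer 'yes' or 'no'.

apply F[0]=+20.000 → step 1: x=0.006, v=0.623, θ₁=-0.351, ω₁=-0.699, θ₂=-0.005, ω₂=-0.018, θ₃=0.106, ω₃=-0.006
apply F[1]=+20.000 → step 2: x=0.025, v=1.230, θ₁=-0.372, ω₁=-1.373, θ₂=-0.006, ω₂=-0.049, θ₃=0.106, ω₃=-0.017
apply F[2]=+20.000 → step 3: x=0.055, v=1.805, θ₁=-0.406, ω₁=-1.999, θ₂=-0.007, ω₂=-0.108, θ₃=0.105, ω₃=-0.035
apply F[3]=-8.850 → step 4: x=0.090, v=1.659, θ₁=-0.446, ω₁=-2.007, θ₂=-0.008, ω₂=0.009, θ₃=0.105, ω₃=-0.002
apply F[4]=-20.000 → step 5: x=0.119, v=1.266, θ₁=-0.484, ω₁=-1.836, θ₂=-0.006, ω₂=0.224, θ₃=0.105, ω₃=0.051
apply F[5]=-20.000 → step 6: x=0.141, v=0.892, θ₁=-0.519, ω₁=-1.705, θ₂=0.001, ω₂=0.460, θ₃=0.107, ω₃=0.102
apply F[6]=-20.000 → step 7: x=0.155, v=0.532, θ₁=-0.552, ω₁=-1.602, θ₂=0.012, ω₂=0.716, θ₃=0.109, ω₃=0.147
apply F[7]=-20.000 → step 8: x=0.162, v=0.180, θ₁=-0.584, ω₁=-1.521, θ₂=0.030, ω₂=0.990, θ₃=0.113, ω₃=0.184
apply F[8]=-20.000 → step 9: x=0.162, v=-0.166, θ₁=-0.613, ω₁=-1.452, θ₂=0.052, ω₂=1.281, θ₃=0.117, ω₃=0.212
apply F[9]=-20.000 → step 10: x=0.155, v=-0.511, θ₁=-0.642, ω₁=-1.390, θ₂=0.081, ω₂=1.588, θ₃=0.121, ω₃=0.230
apply F[10]=-20.000 → step 11: x=0.142, v=-0.857, θ₁=-0.669, ω₁=-1.326, θ₂=0.116, ω₂=1.907, θ₃=0.126, ω₃=0.237
apply F[11]=-20.000 → step 12: x=0.121, v=-1.206, θ₁=-0.695, ω₁=-1.254, θ₂=0.157, ω₂=2.239, θ₃=0.131, ω₃=0.236
apply F[12]=-20.000 → step 13: x=0.093, v=-1.557, θ₁=-0.719, ω₁=-1.168, θ₂=0.205, ω₂=2.579, θ₃=0.135, ω₃=0.228
apply F[13]=-20.000 → step 14: x=0.059, v=-1.913, θ₁=-0.741, ω₁=-1.060, θ₂=0.260, ω₂=2.926, θ₃=0.140, ω₃=0.221
apply F[14]=-20.000 → step 15: x=0.017, v=-2.271, θ₁=-0.761, ω₁=-0.927, θ₂=0.323, ω₂=3.276, θ₃=0.144, ω₃=0.219
apply F[15]=-20.000 → step 16: x=-0.032, v=-2.630, θ₁=-0.778, ω₁=-0.762, θ₂=0.392, ω₂=3.626, θ₃=0.149, ω₃=0.234
apply F[16]=-20.000 → step 17: x=-0.088, v=-2.989, θ₁=-0.791, ω₁=-0.562, θ₂=0.468, ω₂=3.973, θ₃=0.154, ω₃=0.274
apply F[17]=-20.000 → step 18: x=-0.152, v=-3.345, θ₁=-0.800, ω₁=-0.324, θ₂=0.550, ω₂=4.314, θ₃=0.160, ω₃=0.353
apply F[18]=-20.000 → step 19: x=-0.222, v=-3.696, θ₁=-0.804, ω₁=-0.047, θ₂=0.640, ω₂=4.647, θ₃=0.168, ω₃=0.481
apply F[19]=-20.000 → step 20: x=-0.300, v=-4.041, θ₁=-0.802, ω₁=0.269, θ₂=0.736, ω₂=4.968, θ₃=0.179, ω₃=0.670
apply F[20]=-20.000 → step 21: x=-0.384, v=-4.380, θ₁=-0.793, ω₁=0.626, θ₂=0.839, ω₂=5.277, θ₃=0.195, ω₃=0.930
apply F[21]=-20.000 → step 22: x=-0.475, v=-4.713, θ₁=-0.777, ω₁=1.021, θ₂=0.947, ω₂=5.569, θ₃=0.217, ω₃=1.269
apply F[22]=-20.000 → step 23: x=-0.572, v=-5.044, θ₁=-0.752, ω₁=1.458, θ₂=1.061, ω₂=5.842, θ₃=0.247, ω₃=1.692
apply F[23]=-20.000 → step 24: x=-0.676, v=-5.377, θ₁=-0.718, ω₁=1.936, θ₂=1.181, ω₂=6.089, θ₃=0.285, ω₃=2.200
apply F[24]=-20.000 → step 25: x=-0.787, v=-5.721, θ₁=-0.674, ω₁=2.460, θ₂=1.305, ω₂=6.300, θ₃=0.335, ω₃=2.789
apply F[25]=-20.000 → step 26: x=-0.905, v=-6.088, θ₁=-0.619, ω₁=3.037, θ₂=1.432, ω₂=6.458, θ₃=0.397, ω₃=3.449
apply F[26]=-20.000 → step 27: x=-1.031, v=-6.494, θ₁=-0.552, ω₁=3.674, θ₂=1.562, ω₂=6.540, θ₃=0.473, ω₃=4.160
apply F[27]=-20.000 → step 28: x=-1.166, v=-6.961, θ₁=-0.472, ω₁=4.385, θ₂=1.693, ω₂=6.511, θ₃=0.564, ω₃=4.887
apply F[28]=-20.000 → step 29: x=-1.310, v=-7.510, θ₁=-0.376, ω₁=5.180, θ₂=1.822, ω₂=6.325, θ₃=0.669, ω₃=5.575
apply F[29]=-20.000 → step 30: x=-1.467, v=-8.154, θ₁=-0.264, ω₁=6.053, θ₂=1.945, ω₂=5.917, θ₃=0.786, ω₃=6.149
apply F[30]=-20.000 → step 31: x=-1.637, v=-8.868, θ₁=-0.134, ω₁=6.950, θ₂=2.057, ω₂=5.217, θ₃=0.913, ω₃=6.521
apply F[31]=-20.000 → step 32: x=-1.821, v=-9.558, θ₁=0.013, ω₁=7.744, θ₂=2.151, ω₂=4.176, θ₃=1.045, ω₃=6.641
Max |angle| over trajectory = 2.151 rad; bound = 1.582 → exceeded.

Answer: no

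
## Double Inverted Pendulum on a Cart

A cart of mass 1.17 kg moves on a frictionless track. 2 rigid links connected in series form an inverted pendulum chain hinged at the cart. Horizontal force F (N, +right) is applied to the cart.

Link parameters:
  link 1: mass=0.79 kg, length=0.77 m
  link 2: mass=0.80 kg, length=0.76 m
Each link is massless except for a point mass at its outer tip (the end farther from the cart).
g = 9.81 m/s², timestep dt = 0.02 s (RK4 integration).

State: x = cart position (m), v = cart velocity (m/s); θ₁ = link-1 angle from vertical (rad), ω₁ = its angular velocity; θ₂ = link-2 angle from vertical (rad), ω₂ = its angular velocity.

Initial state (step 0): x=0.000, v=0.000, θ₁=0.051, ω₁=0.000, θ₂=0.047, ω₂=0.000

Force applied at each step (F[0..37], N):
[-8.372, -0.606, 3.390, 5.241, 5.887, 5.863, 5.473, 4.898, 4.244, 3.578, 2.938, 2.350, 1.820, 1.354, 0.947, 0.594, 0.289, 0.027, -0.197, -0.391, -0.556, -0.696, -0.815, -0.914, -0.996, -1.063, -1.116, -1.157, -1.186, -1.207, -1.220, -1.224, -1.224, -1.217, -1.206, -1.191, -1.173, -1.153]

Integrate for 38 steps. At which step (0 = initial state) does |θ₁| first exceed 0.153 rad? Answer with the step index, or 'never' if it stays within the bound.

Answer: never

Derivation:
apply F[0]=-8.372 → step 1: x=-0.002, v=-0.156, θ₁=0.053, ω₁=0.217, θ₂=0.047, ω₂=-0.002
apply F[1]=-0.606 → step 2: x=-0.005, v=-0.181, θ₁=0.058, ω₁=0.266, θ₂=0.047, ω₂=-0.007
apply F[2]=+3.390 → step 3: x=-0.008, v=-0.140, θ₁=0.063, ω₁=0.231, θ₂=0.047, ω₂=-0.014
apply F[3]=+5.241 → step 4: x=-0.010, v=-0.068, θ₁=0.067, ω₁=0.159, θ₂=0.046, ω₂=-0.024
apply F[4]=+5.887 → step 5: x=-0.011, v=0.014, θ₁=0.069, ω₁=0.076, θ₂=0.046, ω₂=-0.035
apply F[5]=+5.863 → step 6: x=-0.010, v=0.096, θ₁=0.070, ω₁=-0.005, θ₂=0.045, ω₂=-0.048
apply F[6]=+5.473 → step 7: x=-0.007, v=0.170, θ₁=0.069, ω₁=-0.078, θ₂=0.044, ω₂=-0.062
apply F[7]=+4.898 → step 8: x=-0.003, v=0.236, θ₁=0.067, ω₁=-0.138, θ₂=0.042, ω₂=-0.075
apply F[8]=+4.244 → step 9: x=0.002, v=0.290, θ₁=0.064, ω₁=-0.187, θ₂=0.041, ω₂=-0.087
apply F[9]=+3.578 → step 10: x=0.009, v=0.335, θ₁=0.060, ω₁=-0.223, θ₂=0.039, ω₂=-0.099
apply F[10]=+2.938 → step 11: x=0.016, v=0.370, θ₁=0.055, ω₁=-0.249, θ₂=0.037, ω₂=-0.109
apply F[11]=+2.350 → step 12: x=0.023, v=0.396, θ₁=0.050, ω₁=-0.265, θ₂=0.035, ω₂=-0.118
apply F[12]=+1.820 → step 13: x=0.031, v=0.415, θ₁=0.044, ω₁=-0.274, θ₂=0.032, ω₂=-0.125
apply F[13]=+1.354 → step 14: x=0.040, v=0.427, θ₁=0.039, ω₁=-0.276, θ₂=0.030, ω₂=-0.130
apply F[14]=+0.947 → step 15: x=0.048, v=0.434, θ₁=0.033, ω₁=-0.274, θ₂=0.027, ω₂=-0.134
apply F[15]=+0.594 → step 16: x=0.057, v=0.436, θ₁=0.028, ω₁=-0.267, θ₂=0.024, ω₂=-0.137
apply F[16]=+0.289 → step 17: x=0.066, v=0.434, θ₁=0.023, ω₁=-0.258, θ₂=0.021, ω₂=-0.138
apply F[17]=+0.027 → step 18: x=0.074, v=0.429, θ₁=0.018, ω₁=-0.246, θ₂=0.019, ω₂=-0.138
apply F[18]=-0.197 → step 19: x=0.083, v=0.422, θ₁=0.013, ω₁=-0.233, θ₂=0.016, ω₂=-0.137
apply F[19]=-0.391 → step 20: x=0.091, v=0.412, θ₁=0.008, ω₁=-0.219, θ₂=0.013, ω₂=-0.135
apply F[20]=-0.556 → step 21: x=0.099, v=0.401, θ₁=0.004, ω₁=-0.205, θ₂=0.011, ω₂=-0.132
apply F[21]=-0.696 → step 22: x=0.107, v=0.388, θ₁=0.000, ω₁=-0.190, θ₂=0.008, ω₂=-0.128
apply F[22]=-0.815 → step 23: x=0.115, v=0.375, θ₁=-0.003, ω₁=-0.175, θ₂=0.005, ω₂=-0.124
apply F[23]=-0.914 → step 24: x=0.122, v=0.361, θ₁=-0.007, ω₁=-0.160, θ₂=0.003, ω₂=-0.119
apply F[24]=-0.996 → step 25: x=0.129, v=0.346, θ₁=-0.010, ω₁=-0.146, θ₂=0.001, ω₂=-0.114
apply F[25]=-1.063 → step 26: x=0.136, v=0.331, θ₁=-0.013, ω₁=-0.132, θ₂=-0.002, ω₂=-0.108
apply F[26]=-1.116 → step 27: x=0.143, v=0.315, θ₁=-0.015, ω₁=-0.118, θ₂=-0.004, ω₂=-0.102
apply F[27]=-1.157 → step 28: x=0.149, v=0.300, θ₁=-0.017, ω₁=-0.106, θ₂=-0.006, ω₂=-0.096
apply F[28]=-1.186 → step 29: x=0.155, v=0.285, θ₁=-0.019, ω₁=-0.093, θ₂=-0.007, ω₂=-0.090
apply F[29]=-1.207 → step 30: x=0.160, v=0.269, θ₁=-0.021, ω₁=-0.082, θ₂=-0.009, ω₂=-0.084
apply F[30]=-1.220 → step 31: x=0.165, v=0.254, θ₁=-0.023, ω₁=-0.071, θ₂=-0.011, ω₂=-0.077
apply F[31]=-1.224 → step 32: x=0.170, v=0.240, θ₁=-0.024, ω₁=-0.061, θ₂=-0.012, ω₂=-0.071
apply F[32]=-1.224 → step 33: x=0.175, v=0.225, θ₁=-0.025, ω₁=-0.052, θ₂=-0.014, ω₂=-0.065
apply F[33]=-1.217 → step 34: x=0.179, v=0.211, θ₁=-0.026, ω₁=-0.043, θ₂=-0.015, ω₂=-0.059
apply F[34]=-1.206 → step 35: x=0.183, v=0.198, θ₁=-0.027, ω₁=-0.035, θ₂=-0.016, ω₂=-0.054
apply F[35]=-1.191 → step 36: x=0.187, v=0.185, θ₁=-0.027, ω₁=-0.028, θ₂=-0.017, ω₂=-0.048
apply F[36]=-1.173 → step 37: x=0.191, v=0.172, θ₁=-0.028, ω₁=-0.021, θ₂=-0.018, ω₂=-0.043
apply F[37]=-1.153 → step 38: x=0.194, v=0.160, θ₁=-0.028, ω₁=-0.015, θ₂=-0.019, ω₂=-0.038
max |θ₁| = 0.070 ≤ 0.153 over all 39 states.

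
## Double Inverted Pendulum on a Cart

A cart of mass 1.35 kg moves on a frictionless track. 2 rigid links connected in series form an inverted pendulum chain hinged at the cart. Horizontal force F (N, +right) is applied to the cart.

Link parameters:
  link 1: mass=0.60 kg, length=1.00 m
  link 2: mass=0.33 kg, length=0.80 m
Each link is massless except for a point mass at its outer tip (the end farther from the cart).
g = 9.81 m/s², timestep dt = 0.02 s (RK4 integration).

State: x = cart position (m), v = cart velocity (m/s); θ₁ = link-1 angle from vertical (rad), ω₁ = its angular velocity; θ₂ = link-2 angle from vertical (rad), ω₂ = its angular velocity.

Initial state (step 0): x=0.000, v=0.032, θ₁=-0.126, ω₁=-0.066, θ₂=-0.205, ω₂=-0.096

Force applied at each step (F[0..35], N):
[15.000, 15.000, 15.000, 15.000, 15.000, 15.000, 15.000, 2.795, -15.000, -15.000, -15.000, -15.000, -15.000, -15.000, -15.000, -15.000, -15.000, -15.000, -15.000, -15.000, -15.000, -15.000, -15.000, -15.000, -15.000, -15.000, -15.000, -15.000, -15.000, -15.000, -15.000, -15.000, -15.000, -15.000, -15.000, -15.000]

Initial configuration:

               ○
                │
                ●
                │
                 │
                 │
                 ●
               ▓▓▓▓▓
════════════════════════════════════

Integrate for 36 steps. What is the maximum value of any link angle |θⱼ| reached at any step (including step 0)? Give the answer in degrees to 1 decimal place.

Answer: 83.6°

Derivation:
apply F[0]=+15.000 → step 1: x=0.003, v=0.269, θ₁=-0.130, ω₁=-0.319, θ₂=-0.207, ω₂=-0.121
apply F[1]=+15.000 → step 2: x=0.011, v=0.505, θ₁=-0.139, ω₁=-0.573, θ₂=-0.210, ω₂=-0.144
apply F[2]=+15.000 → step 3: x=0.023, v=0.742, θ₁=-0.153, ω₁=-0.831, θ₂=-0.213, ω₂=-0.163
apply F[3]=+15.000 → step 4: x=0.040, v=0.980, θ₁=-0.172, ω₁=-1.092, θ₂=-0.216, ω₂=-0.177
apply F[4]=+15.000 → step 5: x=0.062, v=1.217, θ₁=-0.197, ω₁=-1.359, θ₂=-0.220, ω₂=-0.185
apply F[5]=+15.000 → step 6: x=0.089, v=1.453, θ₁=-0.226, ω₁=-1.631, θ₂=-0.224, ω₂=-0.187
apply F[6]=+15.000 → step 7: x=0.121, v=1.687, θ₁=-0.262, ω₁=-1.906, θ₂=-0.227, ω₂=-0.184
apply F[7]=+2.795 → step 8: x=0.155, v=1.747, θ₁=-0.301, ω₁=-2.020, θ₂=-0.231, ω₂=-0.175
apply F[8]=-15.000 → step 9: x=0.188, v=1.561, θ₁=-0.340, ω₁=-1.913, θ₂=-0.234, ω₂=-0.146
apply F[9]=-15.000 → step 10: x=0.217, v=1.381, θ₁=-0.378, ω₁=-1.826, θ₂=-0.237, ω₂=-0.105
apply F[10]=-15.000 → step 11: x=0.243, v=1.207, θ₁=-0.413, ω₁=-1.757, θ₂=-0.238, ω₂=-0.049
apply F[11]=-15.000 → step 12: x=0.266, v=1.038, θ₁=-0.448, ω₁=-1.704, θ₂=-0.239, ω₂=0.019
apply F[12]=-15.000 → step 13: x=0.285, v=0.874, θ₁=-0.482, ω₁=-1.668, θ₂=-0.237, ω₂=0.101
apply F[13]=-15.000 → step 14: x=0.301, v=0.713, θ₁=-0.515, ω₁=-1.646, θ₂=-0.234, ω₂=0.195
apply F[14]=-15.000 → step 15: x=0.313, v=0.556, θ₁=-0.548, ω₁=-1.638, θ₂=-0.230, ω₂=0.301
apply F[15]=-15.000 → step 16: x=0.323, v=0.401, θ₁=-0.580, ω₁=-1.644, θ₂=-0.222, ω₂=0.419
apply F[16]=-15.000 → step 17: x=0.329, v=0.248, θ₁=-0.614, ω₁=-1.661, θ₂=-0.213, ω₂=0.547
apply F[17]=-15.000 → step 18: x=0.333, v=0.096, θ₁=-0.647, ω₁=-1.689, θ₂=-0.200, ω₂=0.685
apply F[18]=-15.000 → step 19: x=0.333, v=-0.055, θ₁=-0.681, ω₁=-1.726, θ₂=-0.185, ω₂=0.832
apply F[19]=-15.000 → step 20: x=0.331, v=-0.206, θ₁=-0.716, ω₁=-1.773, θ₂=-0.167, ω₂=0.987
apply F[20]=-15.000 → step 21: x=0.325, v=-0.358, θ₁=-0.752, ω₁=-1.826, θ₂=-0.146, ω₂=1.148
apply F[21]=-15.000 → step 22: x=0.316, v=-0.511, θ₁=-0.789, ω₁=-1.885, θ₂=-0.121, ω₂=1.314
apply F[22]=-15.000 → step 23: x=0.304, v=-0.667, θ₁=-0.828, ω₁=-1.949, θ₂=-0.093, ω₂=1.482
apply F[23]=-15.000 → step 24: x=0.290, v=-0.824, θ₁=-0.867, ω₁=-2.017, θ₂=-0.062, ω₂=1.651
apply F[24]=-15.000 → step 25: x=0.271, v=-0.984, θ₁=-0.908, ω₁=-2.087, θ₂=-0.027, ω₂=1.820
apply F[25]=-15.000 → step 26: x=0.250, v=-1.147, θ₁=-0.951, ω₁=-2.159, θ₂=0.011, ω₂=1.986
apply F[26]=-15.000 → step 27: x=0.226, v=-1.312, θ₁=-0.995, ω₁=-2.232, θ₂=0.052, ω₂=2.148
apply F[27]=-15.000 → step 28: x=0.198, v=-1.481, θ₁=-1.040, ω₁=-2.306, θ₂=0.097, ω₂=2.305
apply F[28]=-15.000 → step 29: x=0.166, v=-1.653, θ₁=-1.087, ω₁=-2.380, θ₂=0.144, ω₂=2.455
apply F[29]=-15.000 → step 30: x=0.132, v=-1.827, θ₁=-1.135, ω₁=-2.455, θ₂=0.195, ω₂=2.599
apply F[30]=-15.000 → step 31: x=0.093, v=-2.005, θ₁=-1.185, ω₁=-2.532, θ₂=0.248, ω₂=2.734
apply F[31]=-15.000 → step 32: x=0.051, v=-2.184, θ₁=-1.236, ω₁=-2.611, θ₂=0.304, ω₂=2.861
apply F[32]=-15.000 → step 33: x=0.006, v=-2.367, θ₁=-1.290, ω₁=-2.694, θ₂=0.363, ω₂=2.978
apply F[33]=-15.000 → step 34: x=-0.043, v=-2.552, θ₁=-1.344, ω₁=-2.781, θ₂=0.423, ω₂=3.085
apply F[34]=-15.000 → step 35: x=-0.096, v=-2.740, θ₁=-1.401, ω₁=-2.876, θ₂=0.486, ω₂=3.181
apply F[35]=-15.000 → step 36: x=-0.153, v=-2.931, θ₁=-1.459, ω₁=-2.980, θ₂=0.551, ω₂=3.263
Max |angle| over trajectory = 1.459 rad = 83.6°.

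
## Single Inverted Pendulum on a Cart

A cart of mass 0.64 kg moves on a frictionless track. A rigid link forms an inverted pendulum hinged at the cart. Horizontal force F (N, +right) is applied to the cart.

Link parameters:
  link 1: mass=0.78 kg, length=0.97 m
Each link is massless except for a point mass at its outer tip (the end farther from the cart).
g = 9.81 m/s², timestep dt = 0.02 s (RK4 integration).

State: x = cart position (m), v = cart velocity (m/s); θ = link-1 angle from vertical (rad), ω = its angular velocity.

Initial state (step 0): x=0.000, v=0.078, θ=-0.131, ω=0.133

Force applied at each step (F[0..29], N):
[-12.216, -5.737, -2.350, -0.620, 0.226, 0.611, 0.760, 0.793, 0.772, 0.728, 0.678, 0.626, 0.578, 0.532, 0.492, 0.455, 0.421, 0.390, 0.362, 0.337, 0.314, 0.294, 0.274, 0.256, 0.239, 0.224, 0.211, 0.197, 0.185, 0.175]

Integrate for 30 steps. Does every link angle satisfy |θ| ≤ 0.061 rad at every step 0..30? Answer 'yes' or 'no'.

apply F[0]=-12.216 → step 1: x=-0.002, v=-0.267, θ=-0.125, ω=0.460
apply F[1]=-5.737 → step 2: x=-0.009, v=-0.416, θ=-0.115, ω=0.588
apply F[2]=-2.350 → step 3: x=-0.017, v=-0.464, θ=-0.103, ω=0.615
apply F[3]=-0.620 → step 4: x=-0.027, v=-0.461, θ=-0.091, ω=0.593
apply F[4]=+0.226 → step 5: x=-0.036, v=-0.435, θ=-0.079, ω=0.549
apply F[5]=+0.611 → step 6: x=-0.044, v=-0.399, θ=-0.069, ω=0.497
apply F[6]=+0.760 → step 7: x=-0.052, v=-0.360, θ=-0.059, ω=0.444
apply F[7]=+0.793 → step 8: x=-0.058, v=-0.323, θ=-0.051, ω=0.394
apply F[8]=+0.772 → step 9: x=-0.065, v=-0.287, θ=-0.043, ω=0.349
apply F[9]=+0.728 → step 10: x=-0.070, v=-0.255, θ=-0.037, ω=0.307
apply F[10]=+0.678 → step 11: x=-0.075, v=-0.226, θ=-0.031, ω=0.270
apply F[11]=+0.626 → step 12: x=-0.079, v=-0.200, θ=-0.026, ω=0.238
apply F[12]=+0.578 → step 13: x=-0.083, v=-0.176, θ=-0.022, ω=0.208
apply F[13]=+0.532 → step 14: x=-0.086, v=-0.155, θ=-0.018, ω=0.182
apply F[14]=+0.492 → step 15: x=-0.089, v=-0.136, θ=-0.014, ω=0.159
apply F[15]=+0.455 → step 16: x=-0.092, v=-0.118, θ=-0.011, ω=0.139
apply F[16]=+0.421 → step 17: x=-0.094, v=-0.103, θ=-0.009, ω=0.121
apply F[17]=+0.390 → step 18: x=-0.096, v=-0.089, θ=-0.006, ω=0.105
apply F[18]=+0.362 → step 19: x=-0.097, v=-0.076, θ=-0.004, ω=0.091
apply F[19]=+0.337 → step 20: x=-0.099, v=-0.065, θ=-0.003, ω=0.078
apply F[20]=+0.314 → step 21: x=-0.100, v=-0.055, θ=-0.001, ω=0.067
apply F[21]=+0.294 → step 22: x=-0.101, v=-0.045, θ=-0.000, ω=0.058
apply F[22]=+0.274 → step 23: x=-0.102, v=-0.037, θ=0.001, ω=0.049
apply F[23]=+0.256 → step 24: x=-0.102, v=-0.029, θ=0.002, ω=0.041
apply F[24]=+0.239 → step 25: x=-0.103, v=-0.022, θ=0.003, ω=0.035
apply F[25]=+0.224 → step 26: x=-0.103, v=-0.016, θ=0.003, ω=0.029
apply F[26]=+0.211 → step 27: x=-0.104, v=-0.010, θ=0.004, ω=0.024
apply F[27]=+0.197 → step 28: x=-0.104, v=-0.005, θ=0.004, ω=0.019
apply F[28]=+0.185 → step 29: x=-0.104, v=-0.000, θ=0.005, ω=0.015
apply F[29]=+0.175 → step 30: x=-0.104, v=0.004, θ=0.005, ω=0.012
Max |angle| over trajectory = 0.131 rad; bound = 0.061 → exceeded.

Answer: no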